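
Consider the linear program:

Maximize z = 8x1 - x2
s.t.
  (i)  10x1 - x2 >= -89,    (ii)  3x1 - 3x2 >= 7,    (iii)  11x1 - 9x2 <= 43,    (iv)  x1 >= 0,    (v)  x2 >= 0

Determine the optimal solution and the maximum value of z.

x1 = 11, x2 = 26/3, maximum z = 238/3

The binding constraints are 3x1 - 3x2 = 7 and 11x1 - 9x2 = 43.
Solving simultaneously gives x1 = 11, x2 = 26/3.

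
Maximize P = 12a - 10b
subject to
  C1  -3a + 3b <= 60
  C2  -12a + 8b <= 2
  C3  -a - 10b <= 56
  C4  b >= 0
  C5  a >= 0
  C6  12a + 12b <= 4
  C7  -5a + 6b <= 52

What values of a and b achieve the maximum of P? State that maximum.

a = 1/3, b = 0, maximum P = 4

The binding constraints are b = 0 and 12a + 12b = 4.
Solving simultaneously gives a = 1/3, b = 0.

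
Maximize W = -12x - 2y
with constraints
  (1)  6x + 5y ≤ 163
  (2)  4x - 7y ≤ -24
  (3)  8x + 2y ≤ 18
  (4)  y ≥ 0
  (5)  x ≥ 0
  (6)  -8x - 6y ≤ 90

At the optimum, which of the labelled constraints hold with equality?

Corner points and W = -12x - 2y:
  (39/32, 33/8) → W = -183/8
  (0, 24/7) → W = -48/7
  (0, 9) → W = -18

The maximum is at (0, 24/7). Substituting into each constraint, equality holds for (2) and (5); the remaining constraints have slack.

(2) and (5)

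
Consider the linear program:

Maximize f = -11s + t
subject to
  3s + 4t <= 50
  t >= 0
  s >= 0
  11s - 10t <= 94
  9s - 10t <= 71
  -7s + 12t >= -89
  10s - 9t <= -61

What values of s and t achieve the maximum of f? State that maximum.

s = 0, t = 25/2, maximum f = 25/2

Feasible corners and f = -11s + t:
  (0, 25/2) → f = 25/2
  (206/67, 683/67) → f = -1583/67
  (0, 61/9) → f = 61/9

The binding constraints are 3s + 4t = 50 and s = 0.
Solving simultaneously gives s = 0, t = 25/2.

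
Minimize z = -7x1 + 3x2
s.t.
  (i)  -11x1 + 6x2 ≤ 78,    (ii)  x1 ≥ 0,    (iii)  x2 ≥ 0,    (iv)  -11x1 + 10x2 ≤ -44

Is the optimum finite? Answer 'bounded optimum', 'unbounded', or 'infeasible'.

From the feasible point (4, 0), moving in the direction (10, 11) keeps every constraint satisfied while z decreases without bound.

unbounded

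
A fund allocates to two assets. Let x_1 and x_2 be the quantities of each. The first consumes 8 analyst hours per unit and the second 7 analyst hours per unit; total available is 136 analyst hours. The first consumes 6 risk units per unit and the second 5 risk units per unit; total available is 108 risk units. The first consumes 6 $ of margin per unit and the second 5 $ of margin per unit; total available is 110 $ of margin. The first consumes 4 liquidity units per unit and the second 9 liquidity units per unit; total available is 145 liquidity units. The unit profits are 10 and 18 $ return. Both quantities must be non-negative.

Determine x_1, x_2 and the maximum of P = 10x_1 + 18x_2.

x_1 = 19/4, x_2 = 14, maximum P = 599/2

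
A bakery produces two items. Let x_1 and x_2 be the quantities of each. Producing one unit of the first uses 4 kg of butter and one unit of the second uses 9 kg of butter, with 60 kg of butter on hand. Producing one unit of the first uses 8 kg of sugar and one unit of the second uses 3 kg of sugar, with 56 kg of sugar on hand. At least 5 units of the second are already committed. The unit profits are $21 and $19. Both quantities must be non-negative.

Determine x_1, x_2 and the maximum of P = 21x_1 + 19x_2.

x_1 = 15/4, x_2 = 5, maximum P = 695/4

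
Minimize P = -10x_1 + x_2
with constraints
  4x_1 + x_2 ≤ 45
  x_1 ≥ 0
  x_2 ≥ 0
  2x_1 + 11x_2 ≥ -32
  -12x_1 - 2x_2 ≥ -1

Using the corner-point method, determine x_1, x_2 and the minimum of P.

x_1 = 1/12, x_2 = 0, minimum P = -5/6

Corner points and P = -10x_1 + x_2:
  (0, 0) → P = 0
  (0, 1/2) → P = 1/2
  (1/12, 0) → P = -5/6

The optimum lies where x_2 = 0 and -12x_1 - 2x_2 = -1.
Solving simultaneously gives x_1 = 1/12, x_2 = 0.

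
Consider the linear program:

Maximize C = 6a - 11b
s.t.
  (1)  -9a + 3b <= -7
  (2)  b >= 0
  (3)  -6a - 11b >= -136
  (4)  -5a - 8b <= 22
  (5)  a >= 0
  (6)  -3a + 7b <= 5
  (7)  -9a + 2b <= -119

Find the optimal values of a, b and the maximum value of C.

a = 68/3, b = 0, maximum C = 136

Vertices and C = 6a - 11b:
  (68/3, 0) → C = 136
  (119/9, 0) → C = 238/3
  (527/37, 170/37) → C = 1292/37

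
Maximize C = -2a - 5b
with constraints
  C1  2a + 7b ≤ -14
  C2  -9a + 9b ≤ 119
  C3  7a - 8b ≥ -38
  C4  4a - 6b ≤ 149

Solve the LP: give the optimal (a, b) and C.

a = -685/6, b = -1817/18, maximum C = 13195/18

Feasible corners and C = -2a - 5b:
  (-378/65, -22/65) → C = 866/65
  (959/40, -177/20) → C = -37/10
  (-610/9, -491/9) → C = 1225/3
  (-685/6, -1817/18) → C = 13195/18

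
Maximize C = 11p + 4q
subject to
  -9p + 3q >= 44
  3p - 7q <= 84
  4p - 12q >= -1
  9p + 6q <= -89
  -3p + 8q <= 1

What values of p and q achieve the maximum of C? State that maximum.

Corner points and C = 11p + 4q:
  (-280/27, -148/9) → C = -4856/27
  (-59/9, -5) → C = -829/9
  (-359/45, -43/15) → C = -893/9
The feasible region is unbounded (it extends along (-8, -3), (-7, -3)), but C strictly decreases along every unbounded feasible direction, so there is no improving ray and the maximum is attained at a vertex.

p = -59/9, q = -5, maximum C = -829/9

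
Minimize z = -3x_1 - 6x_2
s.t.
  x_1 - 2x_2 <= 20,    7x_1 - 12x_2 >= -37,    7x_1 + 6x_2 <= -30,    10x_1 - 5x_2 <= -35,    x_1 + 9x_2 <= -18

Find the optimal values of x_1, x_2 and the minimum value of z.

Vertices and z = -3x_1 - 6x_2:
  (-157, -177/2) → z = 1002
  (-34/3, -47/3) → z = 128
  (-183/25, -89/75) → z = 727/25
  (-81/19, -29/19) → z = 417/19

The binding constraints are 10x_1 - 5x_2 = -35 and x_1 + 9x_2 = -18.
Solving simultaneously gives x_1 = -81/19, x_2 = -29/19.

x_1 = -81/19, x_2 = -29/19, minimum z = 417/19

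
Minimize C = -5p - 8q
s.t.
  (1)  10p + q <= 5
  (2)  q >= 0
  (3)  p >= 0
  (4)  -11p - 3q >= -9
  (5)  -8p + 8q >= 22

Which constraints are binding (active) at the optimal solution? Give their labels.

(3) and (4)

Feasible corners and C = -5p - 8q:
  (0, 3) → C = -24
  (0, 11/4) → C = -22
  (3/56, 157/56) → C = -1271/56

The minimum is at (0, 3). Substituting into each constraint, equality holds for (3) and (4); the remaining constraints have slack.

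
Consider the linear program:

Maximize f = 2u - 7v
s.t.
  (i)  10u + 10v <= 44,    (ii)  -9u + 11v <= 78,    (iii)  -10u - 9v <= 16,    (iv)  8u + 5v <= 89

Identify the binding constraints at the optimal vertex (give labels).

Extreme points and f = 2u - 7v:
  (-37/25, 147/25) → f = -1103/25
  (67/3, -269/15) → f = 851/5
  (-878/191, 636/191) → f = -6208/191
  (881/22, -509/11) → f = 404

The maximum is at (881/22, -509/11). Substituting into each constraint, equality holds for (iii) and (iv); the remaining constraints have slack.

(iii) and (iv)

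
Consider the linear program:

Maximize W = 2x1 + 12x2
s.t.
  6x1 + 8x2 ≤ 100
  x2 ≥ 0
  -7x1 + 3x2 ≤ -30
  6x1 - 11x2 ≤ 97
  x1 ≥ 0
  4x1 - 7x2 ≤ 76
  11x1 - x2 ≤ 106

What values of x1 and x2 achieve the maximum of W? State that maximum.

x1 = 270/37, x2 = 260/37, maximum W = 3660/37

Corner points and W = 2x1 + 12x2:
  (270/37, 260/37) → W = 3660/37
  (474/47, 232/47) → W = 3732/47
  (30/7, 0) → W = 60/7
  (106/11, 0) → W = 212/11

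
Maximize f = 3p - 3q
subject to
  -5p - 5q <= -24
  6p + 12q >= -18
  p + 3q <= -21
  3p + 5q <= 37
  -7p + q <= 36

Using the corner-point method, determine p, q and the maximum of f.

p = 89, q = -46, maximum f = 405

Corner points and f = 3p - 3q:
  (33, -18) → f = 153
  (89, -46) → f = 405
  (54, -25) → f = 237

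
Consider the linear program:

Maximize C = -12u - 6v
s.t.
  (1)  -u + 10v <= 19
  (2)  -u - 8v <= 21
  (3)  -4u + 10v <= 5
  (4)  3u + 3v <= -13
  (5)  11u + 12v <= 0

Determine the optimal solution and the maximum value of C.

Extreme points and C = -12u - 6v:
  (-125/21, -79/42) → C = 579/7
  (-41/21, -50/21) → C = 264/7
  (-145/42, -37/42) → C = 327/7

u = -125/21, v = -79/42, maximum C = 579/7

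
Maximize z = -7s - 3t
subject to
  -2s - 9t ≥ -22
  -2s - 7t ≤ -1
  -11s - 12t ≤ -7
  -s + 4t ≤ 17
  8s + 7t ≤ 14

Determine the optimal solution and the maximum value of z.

Feasible corners and z = -7s - 3t:
  (-67/25, 76/25) → z = 241/25
  (-14/29, 74/29) → z = -124/29
  (37/53, -3/53) → z = -250/53
  (13/6, -10/21) → z = -577/42

At the optimal vertex, -2s - 9t = -22 and -11s - 12t = -7.
Solving simultaneously gives s = -67/25, t = 76/25.

s = -67/25, t = 76/25, maximum z = 241/25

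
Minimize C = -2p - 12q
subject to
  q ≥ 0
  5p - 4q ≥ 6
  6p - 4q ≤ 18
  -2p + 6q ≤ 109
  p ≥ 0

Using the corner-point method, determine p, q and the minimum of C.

p = 12, q = 27/2, minimum C = -186

The binding constraints are 5p - 4q = 6 and 6p - 4q = 18.
Solving simultaneously gives p = 12, q = 27/2.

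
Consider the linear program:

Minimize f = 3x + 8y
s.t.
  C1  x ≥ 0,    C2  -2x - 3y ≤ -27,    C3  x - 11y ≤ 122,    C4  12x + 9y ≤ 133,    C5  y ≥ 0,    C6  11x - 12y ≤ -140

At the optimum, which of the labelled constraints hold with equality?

C1 and C6

Corner points and f = 3x + 8y:
  (0, 133/9) → f = 1064/9
  (0, 35/3) → f = 280/3
  (112/81, 3143/243) → f = 26152/243

The minimum is at (0, 35/3). Substituting into each constraint, equality holds for C1 and C6; the remaining constraints have slack.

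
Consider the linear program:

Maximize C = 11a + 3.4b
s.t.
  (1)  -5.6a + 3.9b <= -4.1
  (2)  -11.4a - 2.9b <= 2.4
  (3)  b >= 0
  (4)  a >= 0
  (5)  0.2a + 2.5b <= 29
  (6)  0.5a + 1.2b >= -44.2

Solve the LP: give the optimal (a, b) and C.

The binding constraints are b = 0 and 0.2a + 2.5b = 29.
Solving simultaneously gives a = 145, b = 0.

a = 145, b = 0, maximum C = 1595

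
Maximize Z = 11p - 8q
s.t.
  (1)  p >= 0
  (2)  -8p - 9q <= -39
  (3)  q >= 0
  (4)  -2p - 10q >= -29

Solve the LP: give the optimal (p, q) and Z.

Vertices and Z = 11p - 8q:
  (39/8, 0) → Z = 429/8
  (129/62, 77/31) → Z = 187/62
  (29/2, 0) → Z = 319/2

The optimum lies where q = 0 and -2p - 10q = -29.
Solving simultaneously gives p = 29/2, q = 0.

p = 29/2, q = 0, maximum Z = 319/2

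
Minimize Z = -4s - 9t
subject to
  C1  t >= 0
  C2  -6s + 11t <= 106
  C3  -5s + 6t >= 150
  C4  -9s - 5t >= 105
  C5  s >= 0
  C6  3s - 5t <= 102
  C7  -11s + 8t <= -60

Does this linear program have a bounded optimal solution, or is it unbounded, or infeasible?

infeasible

The boundaries 3s - 5t = 102 and -11s + 8t = -60 meet at (-516/31, -942/31), but that point violates t ≥ 0. Every candidate vertex is excluded by some other constraint, so the feasible region is empty.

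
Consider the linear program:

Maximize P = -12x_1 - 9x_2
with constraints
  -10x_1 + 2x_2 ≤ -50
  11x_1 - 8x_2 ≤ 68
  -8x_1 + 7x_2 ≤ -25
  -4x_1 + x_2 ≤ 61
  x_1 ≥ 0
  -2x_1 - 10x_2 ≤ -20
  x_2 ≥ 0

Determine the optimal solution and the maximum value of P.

Feasible corners and P = -12x_1 - 9x_2:
  (50/9, 25/9) → P = -275/3
  (135/26, 25/26) → P = -1845/26
  (276/13, 269/13) → P = -441
  (20/3, 2/3) → P = -86

x_1 = 135/26, x_2 = 25/26, maximum P = -1845/26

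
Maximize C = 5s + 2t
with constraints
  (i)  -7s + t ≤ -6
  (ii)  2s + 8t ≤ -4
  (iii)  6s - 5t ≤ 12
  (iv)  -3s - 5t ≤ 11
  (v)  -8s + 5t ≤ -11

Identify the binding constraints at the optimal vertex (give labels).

Extreme points and C = 5s + 2t:
  (18/29, -48/29) → C = -6/29
  (19/27, -29/27) → C = 37/27
  (38/29, -24/29) → C = 142/29
  (34/37, -27/37) → C = 116/37

The maximum is at (38/29, -24/29). Substituting into each constraint, equality holds for (ii) and (iii); the remaining constraints have slack.

(ii) and (iii)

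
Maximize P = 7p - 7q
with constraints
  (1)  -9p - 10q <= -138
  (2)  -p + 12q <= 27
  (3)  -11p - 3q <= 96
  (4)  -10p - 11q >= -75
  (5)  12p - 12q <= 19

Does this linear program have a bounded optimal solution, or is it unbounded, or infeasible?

infeasible

The boundaries -p + 12q = 27 and -11p - 3q = 96 meet at (-137/15, 67/45), but that point violates -9p - 10q ≤ -138. Every candidate vertex is excluded by some other constraint, so the feasible region is empty.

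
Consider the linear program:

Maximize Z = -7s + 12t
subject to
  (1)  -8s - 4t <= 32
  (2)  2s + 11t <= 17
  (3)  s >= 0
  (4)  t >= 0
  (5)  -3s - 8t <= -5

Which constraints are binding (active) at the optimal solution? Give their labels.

(2) and (3)

Extreme points and Z = -7s + 12t:
  (0, 17/11) → Z = 204/11
  (17/2, 0) → Z = -119/2
  (0, 5/8) → Z = 15/2
  (5/3, 0) → Z = -35/3

The maximum is at (0, 17/11). Substituting into each constraint, equality holds for (2) and (3); the remaining constraints have slack.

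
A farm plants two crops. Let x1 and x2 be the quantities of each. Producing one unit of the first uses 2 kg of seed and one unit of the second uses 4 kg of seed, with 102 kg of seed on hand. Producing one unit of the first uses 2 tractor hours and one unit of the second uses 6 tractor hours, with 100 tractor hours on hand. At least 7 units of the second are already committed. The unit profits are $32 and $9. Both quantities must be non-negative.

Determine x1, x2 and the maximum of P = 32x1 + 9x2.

Extreme points and P = 32x1 + 9x2:
  (0, 50/3) → P = 150
  (0, 7) → P = 63
  (29, 7) → P = 991

x1 = 29, x2 = 7, maximum P = 991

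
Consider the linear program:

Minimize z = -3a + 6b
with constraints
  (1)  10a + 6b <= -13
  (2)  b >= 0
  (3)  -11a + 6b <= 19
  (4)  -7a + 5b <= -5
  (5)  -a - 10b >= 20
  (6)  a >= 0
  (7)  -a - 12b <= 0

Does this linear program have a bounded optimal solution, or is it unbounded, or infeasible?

infeasible

The boundaries a = 0 and -a - 12b = 0 meet at (0, 0), but that point violates 10a + 6b ≤ -13. Every candidate vertex is excluded by some other constraint, so the feasible region is empty.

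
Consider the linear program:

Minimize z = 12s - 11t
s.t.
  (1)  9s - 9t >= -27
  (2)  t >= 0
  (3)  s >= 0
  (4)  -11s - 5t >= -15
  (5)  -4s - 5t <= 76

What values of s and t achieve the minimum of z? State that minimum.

s = 0, t = 3, minimum z = -33

Corner points and z = 12s - 11t:
  (0, 3) → z = -33
  (0, 0) → z = 0
  (15/11, 0) → z = 180/11

At the optimal vertex, 9s - 9t = -27 and s = 0.
Solving simultaneously gives s = 0, t = 3.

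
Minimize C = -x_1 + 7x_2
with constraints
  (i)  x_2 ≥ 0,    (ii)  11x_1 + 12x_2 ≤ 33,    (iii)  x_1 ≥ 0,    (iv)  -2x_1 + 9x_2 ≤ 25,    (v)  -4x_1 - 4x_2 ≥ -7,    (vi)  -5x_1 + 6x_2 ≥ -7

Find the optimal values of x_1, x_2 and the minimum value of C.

Corner points and C = -x_1 + 7x_2:
  (0, 0) → C = 0
  (7/5, 0) → C = -7/5
  (0, 7/4) → C = 49/4
  (35/22, 7/44) → C = -21/44

The optimum lies where x_2 = 0 and -5x_1 + 6x_2 = -7.
Solving simultaneously gives x_1 = 7/5, x_2 = 0.

x_1 = 7/5, x_2 = 0, minimum C = -7/5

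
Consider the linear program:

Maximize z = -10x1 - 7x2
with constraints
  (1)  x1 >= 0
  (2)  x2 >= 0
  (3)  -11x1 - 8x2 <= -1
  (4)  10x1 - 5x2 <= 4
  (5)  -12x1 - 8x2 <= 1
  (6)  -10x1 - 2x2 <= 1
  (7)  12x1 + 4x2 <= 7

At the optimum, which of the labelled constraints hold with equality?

Vertices and z = -10x1 - 7x2:
  (0, 1/8) → z = -7/8
  (0, 7/4) → z = -49/4
  (1/11, 0) → z = -10/11
  (2/5, 0) → z = -4
  (51/100, 11/50) → z = -166/25

The maximum is at (0, 1/8). Substituting into each constraint, equality holds for (1) and (3); the remaining constraints have slack.

(1) and (3)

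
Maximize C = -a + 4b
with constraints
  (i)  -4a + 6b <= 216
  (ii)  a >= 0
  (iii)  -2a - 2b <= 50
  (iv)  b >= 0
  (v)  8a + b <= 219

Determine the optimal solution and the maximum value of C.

a = 549/26, b = 651/13, maximum C = 4659/26

At the optimal vertex, -4a + 6b = 216 and 8a + b = 219.
Solving simultaneously gives a = 549/26, b = 651/13.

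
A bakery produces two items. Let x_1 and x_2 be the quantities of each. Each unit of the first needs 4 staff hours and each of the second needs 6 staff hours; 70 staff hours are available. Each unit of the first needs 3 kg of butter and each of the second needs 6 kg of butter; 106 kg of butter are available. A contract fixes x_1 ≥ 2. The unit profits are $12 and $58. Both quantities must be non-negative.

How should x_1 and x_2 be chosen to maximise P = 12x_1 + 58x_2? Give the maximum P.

x_1 = 2, x_2 = 31/3, maximum P = 1870/3

Feasible corners and P = 12x_1 + 58x_2:
  (35/2, 0) → P = 210
  (2, 0) → P = 24
  (2, 31/3) → P = 1870/3

The optimum lies where 4x_1 + 6x_2 = 70 and x_1 = 2.
Solving simultaneously gives x_1 = 2, x_2 = 31/3.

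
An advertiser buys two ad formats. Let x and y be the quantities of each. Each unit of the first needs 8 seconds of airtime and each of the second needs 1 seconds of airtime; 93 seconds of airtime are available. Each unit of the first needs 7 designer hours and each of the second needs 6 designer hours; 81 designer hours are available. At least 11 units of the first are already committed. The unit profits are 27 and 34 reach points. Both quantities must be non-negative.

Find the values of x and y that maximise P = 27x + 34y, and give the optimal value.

Extreme points and P = 27x + 34y:
  (81/7, 0) → P = 2187/7
  (11, 0) → P = 297
  (11, 2/3) → P = 959/3

The optimum lies where 7x + 6y = 81 and x = 11.
Solving simultaneously gives x = 11, y = 2/3.

x = 11, y = 2/3, maximum P = 959/3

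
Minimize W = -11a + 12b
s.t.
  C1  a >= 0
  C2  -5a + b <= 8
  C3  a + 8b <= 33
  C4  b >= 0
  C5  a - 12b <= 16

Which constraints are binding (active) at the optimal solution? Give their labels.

Extreme points and W = -11a + 12b:
  (0, 33/8) → W = 99/2
  (0, 0) → W = 0
  (131/5, 17/20) → W = -278
  (16, 0) → W = -176

The minimum is at (131/5, 17/20). Substituting into each constraint, equality holds for C3 and C5; the remaining constraints have slack.

C3 and C5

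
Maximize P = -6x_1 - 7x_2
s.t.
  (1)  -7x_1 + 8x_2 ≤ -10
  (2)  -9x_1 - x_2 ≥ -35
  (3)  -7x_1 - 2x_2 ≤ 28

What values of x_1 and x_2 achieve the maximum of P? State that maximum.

x_1 = 98/11, x_2 = -497/11, maximum P = 2891/11

Vertices and P = -6x_1 - 7x_2:
  (290/79, 155/79) → P = -2825/79
  (-102/35, -19/5) → P = 1543/35
  (98/11, -497/11) → P = 2891/11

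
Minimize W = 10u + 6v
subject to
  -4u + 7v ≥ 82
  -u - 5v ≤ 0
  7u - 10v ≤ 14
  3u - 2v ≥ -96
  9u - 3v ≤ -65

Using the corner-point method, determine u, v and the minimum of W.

Feasible corners and W = 10u + 6v:
  (-410/27, 82/27) → W = -3608/27
  (-209/51, 478/51) → W = 778/51
  (-480/17, 96/17) → W = -4224/17
  (158/9, 223/3) → W = 5594/9

At the optimal vertex, -u - 5v = 0 and 3u - 2v = -96.
Solving simultaneously gives u = -480/17, v = 96/17.

u = -480/17, v = 96/17, minimum W = -4224/17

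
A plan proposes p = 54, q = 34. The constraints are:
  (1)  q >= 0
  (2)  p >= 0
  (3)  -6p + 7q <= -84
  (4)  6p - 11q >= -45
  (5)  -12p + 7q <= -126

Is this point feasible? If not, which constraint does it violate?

not feasible — violates (4)

Constraint (4): 6p - 11q = -50, which is not ≥ -45. All other constraints are satisfied.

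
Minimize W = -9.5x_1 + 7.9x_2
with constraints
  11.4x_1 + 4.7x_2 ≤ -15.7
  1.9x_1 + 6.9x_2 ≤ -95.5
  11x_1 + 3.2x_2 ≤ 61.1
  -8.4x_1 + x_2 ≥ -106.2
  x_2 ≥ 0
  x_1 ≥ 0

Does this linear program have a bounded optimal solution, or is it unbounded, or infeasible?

infeasible

The boundaries 11.4x_1 + 4.7x_2 = -15.7 and 1.9x_1 + 6.9x_2 = -95.5 meet at (34052/6973, -5573/367), but that point violates x_2 ≥ 0. Every candidate vertex is excluded by some other constraint, so the feasible region is empty.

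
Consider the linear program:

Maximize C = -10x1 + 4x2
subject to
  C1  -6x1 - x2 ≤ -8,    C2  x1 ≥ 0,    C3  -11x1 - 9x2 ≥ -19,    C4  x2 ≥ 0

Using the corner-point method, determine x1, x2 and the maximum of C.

x1 = 53/43, x2 = 26/43, maximum C = -426/43

Vertices and C = -10x1 + 4x2:
  (53/43, 26/43) → C = -426/43
  (4/3, 0) → C = -40/3
  (19/11, 0) → C = -190/11

At the optimal vertex, -6x1 - x2 = -8 and -11x1 - 9x2 = -19.
Solving simultaneously gives x1 = 53/43, x2 = 26/43.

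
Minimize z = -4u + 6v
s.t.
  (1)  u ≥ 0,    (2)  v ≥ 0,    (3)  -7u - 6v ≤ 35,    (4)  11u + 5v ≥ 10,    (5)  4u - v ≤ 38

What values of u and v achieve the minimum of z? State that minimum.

Feasible corners and z = -4u + 6v:
  (0, 2) → z = 12
  (10/11, 0) → z = -40/11
  (19/2, 0) → z = -38
The feasible region is unbounded (it extends along (0, 1), (1, 4)), but z strictly increases along every unbounded feasible direction, so there is no improving ray and the minimum is attained at a vertex.

The binding constraints are v = 0 and 4u - v = 38.
Solving simultaneously gives u = 19/2, v = 0.

u = 19/2, v = 0, minimum z = -38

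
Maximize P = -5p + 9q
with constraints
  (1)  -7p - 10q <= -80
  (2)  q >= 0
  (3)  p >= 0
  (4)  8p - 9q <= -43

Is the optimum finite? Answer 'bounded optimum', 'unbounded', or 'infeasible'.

From the feasible point (0, 8), moving in the direction (0, 1) keeps every constraint satisfied while P increases without bound.

unbounded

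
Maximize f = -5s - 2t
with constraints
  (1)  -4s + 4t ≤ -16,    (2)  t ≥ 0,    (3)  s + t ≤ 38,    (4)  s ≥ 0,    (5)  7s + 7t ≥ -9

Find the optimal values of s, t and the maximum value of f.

Feasible corners and f = -5s - 2t:
  (4, 0) → f = -20
  (21, 17) → f = -139
  (38, 0) → f = -190

The binding constraints are -4s + 4t = -16 and t = 0.
Solving simultaneously gives s = 4, t = 0.

s = 4, t = 0, maximum f = -20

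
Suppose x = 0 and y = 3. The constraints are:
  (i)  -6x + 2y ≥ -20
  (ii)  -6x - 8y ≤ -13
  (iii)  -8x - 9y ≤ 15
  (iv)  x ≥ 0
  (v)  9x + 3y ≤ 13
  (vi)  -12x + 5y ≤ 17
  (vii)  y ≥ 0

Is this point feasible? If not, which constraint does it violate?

(i): 6 ≥ -20 ✓
(ii): -24 ≤ -13 ✓
(iii): -27 ≤ 15 ✓
(iv): 0 ≥ 0 ✓
(v): 9 ≤ 13 ✓
(vi): 15 ≤ 17 ✓
(vii): 3 ≥ 0 ✓

feasible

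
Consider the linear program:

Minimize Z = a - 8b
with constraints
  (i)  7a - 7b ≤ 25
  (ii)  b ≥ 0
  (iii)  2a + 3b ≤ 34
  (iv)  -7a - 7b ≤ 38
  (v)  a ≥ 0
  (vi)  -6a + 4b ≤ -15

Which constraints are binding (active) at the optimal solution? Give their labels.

Feasible corners and Z = a - 8b:
  (25/7, 0) → Z = 25/7
  (313/35, 188/35) → Z = -1191/35
  (5/2, 0) → Z = 5/2
  (181/26, 87/13) → Z = -1211/26

The minimum is at (181/26, 87/13). Substituting into each constraint, equality holds for (iii) and (vi); the remaining constraints have slack.

(iii) and (vi)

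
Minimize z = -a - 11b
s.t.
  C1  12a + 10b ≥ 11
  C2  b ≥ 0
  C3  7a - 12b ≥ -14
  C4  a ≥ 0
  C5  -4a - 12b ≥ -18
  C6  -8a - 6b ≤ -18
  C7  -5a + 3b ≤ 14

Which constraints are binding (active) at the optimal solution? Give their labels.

C5 and C6

Vertices and z = -a - 11b:
  (9/2, 0) → z = -9/2
  (9/4, 0) → z = -9/4
  (3/2, 1) → z = -25/2

The minimum is at (3/2, 1). Substituting into each constraint, equality holds for C5 and C6; the remaining constraints have slack.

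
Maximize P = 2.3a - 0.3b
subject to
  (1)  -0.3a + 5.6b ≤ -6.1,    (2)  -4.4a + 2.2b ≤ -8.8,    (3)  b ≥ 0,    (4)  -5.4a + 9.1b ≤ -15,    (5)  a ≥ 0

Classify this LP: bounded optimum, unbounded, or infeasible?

From the feasible point (61/3, 0), moving in the direction (5.6, 0.3) keeps every constraint satisfied while P increases without bound.

unbounded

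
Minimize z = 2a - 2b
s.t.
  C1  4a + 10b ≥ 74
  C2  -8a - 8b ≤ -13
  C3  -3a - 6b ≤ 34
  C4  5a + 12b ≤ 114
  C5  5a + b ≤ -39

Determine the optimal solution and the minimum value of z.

a = -27/2, b = 121/8, minimum z = -229/4

The binding constraints are -8a - 8b = -13 and 5a + 12b = 114.
Solving simultaneously gives a = -27/2, b = 121/8.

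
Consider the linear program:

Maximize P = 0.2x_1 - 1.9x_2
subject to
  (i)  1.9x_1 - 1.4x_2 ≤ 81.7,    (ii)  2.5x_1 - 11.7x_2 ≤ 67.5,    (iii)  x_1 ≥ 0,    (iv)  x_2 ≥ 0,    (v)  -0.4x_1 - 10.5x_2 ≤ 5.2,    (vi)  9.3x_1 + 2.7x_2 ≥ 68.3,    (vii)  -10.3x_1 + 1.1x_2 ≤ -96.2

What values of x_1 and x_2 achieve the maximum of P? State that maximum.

Feasible corners and P = 0.2x_1 - 1.9x_2:
  (86139/1873, 7600/1873) → P = 13939/9365
  (27, 0) → P = 27/5
  (962/103, 0) → P = 962/515
The feasible region is unbounded (it extends along (14, 19), (11, 103)), but P strictly decreases along every unbounded feasible direction, so there is no improving ray and the maximum is attained at a vertex.

The optimum lies where 2.5x_1 - 11.7x_2 = 67.5 and x_2 = 0.
Solving simultaneously gives x_1 = 27, x_2 = 0.

x_1 = 27, x_2 = 0, maximum P = 5.4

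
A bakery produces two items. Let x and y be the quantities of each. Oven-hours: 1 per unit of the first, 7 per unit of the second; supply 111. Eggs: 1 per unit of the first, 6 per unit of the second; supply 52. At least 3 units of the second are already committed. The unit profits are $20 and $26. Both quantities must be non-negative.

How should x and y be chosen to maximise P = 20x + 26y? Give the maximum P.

x = 34, y = 3, maximum P = 758

Vertices and P = 20x + 26y:
  (0, 26/3) → P = 676/3
  (0, 3) → P = 78
  (34, 3) → P = 758

The optimum lies where x + 6y = 52 and y = 3.
Solving simultaneously gives x = 34, y = 3.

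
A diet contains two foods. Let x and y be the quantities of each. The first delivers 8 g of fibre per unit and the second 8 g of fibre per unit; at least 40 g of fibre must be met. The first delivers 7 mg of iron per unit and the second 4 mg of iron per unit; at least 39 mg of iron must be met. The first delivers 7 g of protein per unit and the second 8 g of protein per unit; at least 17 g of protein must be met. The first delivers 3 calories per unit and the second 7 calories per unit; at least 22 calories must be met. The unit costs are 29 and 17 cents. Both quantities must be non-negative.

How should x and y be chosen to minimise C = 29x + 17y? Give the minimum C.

x = 5, y = 1, minimum C = 162

Vertices and C = 29x + 17y:
  (0, 39/4) → C = 663/4
  (22/3, 0) → C = 638/3
  (5, 1) → C = 162
The feasible region is unbounded (it extends along (0, 1), (1, 0)), but C strictly increases along every unbounded feasible direction, so there is no improving ray and the minimum is attained at a vertex.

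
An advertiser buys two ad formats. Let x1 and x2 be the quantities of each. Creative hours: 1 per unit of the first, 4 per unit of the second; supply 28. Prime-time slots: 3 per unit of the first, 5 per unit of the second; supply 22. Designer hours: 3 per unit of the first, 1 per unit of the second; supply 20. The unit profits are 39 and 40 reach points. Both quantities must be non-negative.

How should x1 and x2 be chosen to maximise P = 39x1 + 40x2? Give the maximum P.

x1 = 13/2, x2 = 1/2, maximum P = 547/2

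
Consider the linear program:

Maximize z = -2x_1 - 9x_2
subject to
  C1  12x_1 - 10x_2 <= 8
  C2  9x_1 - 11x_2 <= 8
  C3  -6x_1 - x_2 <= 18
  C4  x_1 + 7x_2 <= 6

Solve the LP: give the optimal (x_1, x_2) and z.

x_1 = -38/15, x_2 = -14/5, maximum z = 454/15

Vertices and z = -2x_1 - 9x_2:
  (4/21, -4/7) → z = 100/21
  (58/47, 32/47) → z = -404/47
  (-38/15, -14/5) → z = 454/15
  (-132/41, 54/41) → z = -222/41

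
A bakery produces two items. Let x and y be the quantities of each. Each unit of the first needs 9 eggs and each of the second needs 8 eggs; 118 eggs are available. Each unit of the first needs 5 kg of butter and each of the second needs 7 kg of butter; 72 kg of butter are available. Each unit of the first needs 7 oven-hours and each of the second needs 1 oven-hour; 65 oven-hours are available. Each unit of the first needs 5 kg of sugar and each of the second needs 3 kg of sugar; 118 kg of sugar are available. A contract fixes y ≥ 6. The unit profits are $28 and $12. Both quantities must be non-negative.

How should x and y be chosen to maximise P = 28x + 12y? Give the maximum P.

x = 6, y = 6, maximum P = 240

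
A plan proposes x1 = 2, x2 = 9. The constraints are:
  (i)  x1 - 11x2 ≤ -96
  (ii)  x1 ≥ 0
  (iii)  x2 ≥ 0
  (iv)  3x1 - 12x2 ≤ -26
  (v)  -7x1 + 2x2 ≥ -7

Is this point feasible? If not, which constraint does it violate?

feasible

(i): -97 ≤ -96 ✓
(ii): 2 ≥ 0 ✓
(iii): 9 ≥ 0 ✓
(iv): -102 ≤ -26 ✓
(v): 4 ≥ -7 ✓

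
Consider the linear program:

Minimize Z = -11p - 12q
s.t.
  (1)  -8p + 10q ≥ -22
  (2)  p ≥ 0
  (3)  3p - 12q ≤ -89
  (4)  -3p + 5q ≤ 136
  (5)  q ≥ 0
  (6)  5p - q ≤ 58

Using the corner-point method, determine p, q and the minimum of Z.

Vertices and Z = -11p - 12q:
  (0, 89/12) → Z = -89
  (0, 136/5) → Z = -1632/5
  (785/57, 619/57) → Z = -16063/57
  (213/11, 427/11) → Z = -7467/11

p = 213/11, q = 427/11, minimum Z = -7467/11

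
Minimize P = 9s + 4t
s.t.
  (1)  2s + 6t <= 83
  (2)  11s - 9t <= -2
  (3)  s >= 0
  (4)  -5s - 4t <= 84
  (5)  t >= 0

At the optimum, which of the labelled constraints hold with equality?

(2) and (3)

Feasible corners and P = 9s + 4t:
  (35/4, 131/12) → P = 1469/12
  (0, 83/6) → P = 166/3
  (0, 2/9) → P = 8/9

The minimum is at (0, 2/9). Substituting into each constraint, equality holds for (2) and (3); the remaining constraints have slack.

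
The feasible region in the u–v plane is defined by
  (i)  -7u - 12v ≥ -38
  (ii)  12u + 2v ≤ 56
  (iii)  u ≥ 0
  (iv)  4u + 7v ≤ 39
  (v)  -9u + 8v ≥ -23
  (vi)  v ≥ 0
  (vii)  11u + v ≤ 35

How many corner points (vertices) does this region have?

Of the 21 pairwise boundary intersections, those satisfying every inequality are:
  (0, 19/6)
  (382/125, 173/125)
  (0, 0)
  (23/9, 0)
  (303/97, 62/97)

5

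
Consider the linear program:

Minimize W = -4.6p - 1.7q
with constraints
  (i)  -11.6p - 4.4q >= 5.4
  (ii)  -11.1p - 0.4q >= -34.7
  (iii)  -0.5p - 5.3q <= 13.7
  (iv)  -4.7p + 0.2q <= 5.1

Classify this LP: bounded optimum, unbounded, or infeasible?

bounded optimum

Vertices and W = -4.6p - 1.7q:
  (1583/2964, -7811/2964) → W = 4613/2280
  (-588/575, 1689/1150) → W = 25383/11500
  (-2977/2501, -6184/2501) → W = 24207/2501
The feasible region has finitely many vertices and no improving ray; the minimum is 4613/2280 at (1583/2964, -7811/2964).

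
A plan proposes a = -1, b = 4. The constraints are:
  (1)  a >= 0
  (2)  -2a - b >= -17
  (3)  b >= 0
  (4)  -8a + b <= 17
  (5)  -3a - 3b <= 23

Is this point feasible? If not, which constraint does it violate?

not feasible — violates (1)

Constraint (1): a = -1, which is not ≥ 0. All other constraints are satisfied.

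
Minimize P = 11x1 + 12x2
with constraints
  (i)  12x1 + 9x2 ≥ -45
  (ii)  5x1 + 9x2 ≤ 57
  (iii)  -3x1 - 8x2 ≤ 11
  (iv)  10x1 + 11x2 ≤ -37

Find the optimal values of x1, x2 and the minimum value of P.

Extreme points and P = 11x1 + 12x2:
  (-87/23, 1/23) → P = -945/23
  (-27/7, 1/7) → P = -285/7
  (-175/47, 1/47) → P = -1913/47

The optimum lies where 12x1 + 9x2 = -45 and -3x1 - 8x2 = 11.
Solving simultaneously gives x1 = -87/23, x2 = 1/23.

x1 = -87/23, x2 = 1/23, minimum P = -945/23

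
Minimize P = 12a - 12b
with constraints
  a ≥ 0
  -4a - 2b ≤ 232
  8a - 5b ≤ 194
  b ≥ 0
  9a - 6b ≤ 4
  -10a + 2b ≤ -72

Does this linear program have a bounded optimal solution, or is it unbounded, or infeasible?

From the feasible point (1144/3, 1714/3), moving in the direction (5, 8) keeps every constraint satisfied while P decreases without bound.

unbounded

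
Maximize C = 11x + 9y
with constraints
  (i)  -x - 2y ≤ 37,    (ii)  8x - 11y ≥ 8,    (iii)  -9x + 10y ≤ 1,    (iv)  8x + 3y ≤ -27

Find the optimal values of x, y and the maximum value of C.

Feasible corners and C = 11x + 9y:
  (-93/7, -83/7) → C = -1770/7
  (57/13, -269/13) → C = -138
  (-91/19, -80/19) → C = -1721/19
  (-39/16, -5/2) → C = -789/16

x = -39/16, y = -5/2, maximum C = -789/16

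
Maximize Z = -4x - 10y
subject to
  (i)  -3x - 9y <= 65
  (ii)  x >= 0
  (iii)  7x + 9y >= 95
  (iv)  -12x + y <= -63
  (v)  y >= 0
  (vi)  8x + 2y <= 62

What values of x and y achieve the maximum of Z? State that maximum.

Corner points and Z = -4x - 10y:
  (662/115, 699/115) → Z = -9638/115
  (184/29, 163/29) → Z = -2366/29
  (47/8, 15/2) → Z = -197/2

x = 184/29, y = 163/29, maximum Z = -2366/29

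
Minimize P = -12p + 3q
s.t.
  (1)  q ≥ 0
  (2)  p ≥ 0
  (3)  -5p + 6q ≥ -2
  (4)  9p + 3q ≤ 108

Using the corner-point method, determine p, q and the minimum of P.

p = 218/23, q = 174/23, minimum P = -2094/23

Vertices and P = -12p + 3q:
  (0, 0) → P = 0
  (2/5, 0) → P = -24/5
  (0, 36) → P = 108
  (218/23, 174/23) → P = -2094/23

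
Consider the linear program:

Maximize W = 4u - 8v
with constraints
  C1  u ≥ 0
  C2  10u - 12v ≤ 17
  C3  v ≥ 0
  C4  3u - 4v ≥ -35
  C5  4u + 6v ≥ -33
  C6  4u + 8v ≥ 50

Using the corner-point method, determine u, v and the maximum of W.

Vertices and W = 4u - 8v:
  (0, 35/4) → W = -70
  (0, 25/4) → W = -50
  (122, 401/4) → W = -314
  (23/4, 27/8) → W = -4

At the optimal vertex, 10u - 12v = 17 and 4u + 8v = 50.
Solving simultaneously gives u = 23/4, v = 27/8.

u = 23/4, v = 27/8, maximum W = -4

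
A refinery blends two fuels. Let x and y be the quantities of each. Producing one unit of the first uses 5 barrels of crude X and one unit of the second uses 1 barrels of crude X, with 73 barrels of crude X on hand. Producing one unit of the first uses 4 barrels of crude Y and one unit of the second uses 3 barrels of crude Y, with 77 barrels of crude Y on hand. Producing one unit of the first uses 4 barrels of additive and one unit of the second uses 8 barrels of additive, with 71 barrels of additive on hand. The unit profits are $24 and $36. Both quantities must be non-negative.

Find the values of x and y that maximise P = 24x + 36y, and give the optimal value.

Extreme points and P = 24x + 36y:
  (0, 0) → P = 0
  (0, 71/8) → P = 639/2
  (73/5, 0) → P = 1752/5
  (57/4, 7/4) → P = 405

x = 57/4, y = 7/4, maximum P = 405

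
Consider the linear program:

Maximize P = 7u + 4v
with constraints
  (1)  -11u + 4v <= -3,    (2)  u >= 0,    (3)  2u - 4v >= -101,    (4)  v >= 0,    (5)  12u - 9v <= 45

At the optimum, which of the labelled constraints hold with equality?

(3) and (5)

Corner points and P = 7u + 4v:
  (104/9, 1117/36) → P = 205
  (3/11, 0) → P = 21/11
  (363/10, 217/5) → P = 4277/10
  (15/4, 0) → P = 105/4

The maximum is at (363/10, 217/5). Substituting into each constraint, equality holds for (3) and (5); the remaining constraints have slack.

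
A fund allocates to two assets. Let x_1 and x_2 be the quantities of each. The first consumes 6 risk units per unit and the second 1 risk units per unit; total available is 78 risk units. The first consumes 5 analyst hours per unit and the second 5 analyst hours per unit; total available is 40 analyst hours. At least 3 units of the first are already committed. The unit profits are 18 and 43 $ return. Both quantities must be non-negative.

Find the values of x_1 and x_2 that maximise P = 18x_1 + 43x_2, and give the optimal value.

x_1 = 3, x_2 = 5, maximum P = 269

Extreme points and P = 18x_1 + 43x_2:
  (8, 0) → P = 144
  (3, 0) → P = 54
  (3, 5) → P = 269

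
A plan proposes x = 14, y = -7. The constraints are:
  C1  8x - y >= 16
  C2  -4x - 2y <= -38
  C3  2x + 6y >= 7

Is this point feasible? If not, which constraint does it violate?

Constraint C3: 2x + 6y = -14, which is not ≥ 7. All other constraints are satisfied.

not feasible — violates C3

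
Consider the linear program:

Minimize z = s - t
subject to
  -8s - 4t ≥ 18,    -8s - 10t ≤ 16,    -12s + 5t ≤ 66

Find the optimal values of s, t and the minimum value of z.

Vertices and z = s - t:
  (-29/12, 1/3) → z = -11/4
  (-177/44, 39/11) → z = -333/44
  (-37/8, 21/10) → z = -269/40

At the optimal vertex, -8s - 4t = 18 and -12s + 5t = 66.
Solving simultaneously gives s = -177/44, t = 39/11.

s = -177/44, t = 39/11, minimum z = -333/44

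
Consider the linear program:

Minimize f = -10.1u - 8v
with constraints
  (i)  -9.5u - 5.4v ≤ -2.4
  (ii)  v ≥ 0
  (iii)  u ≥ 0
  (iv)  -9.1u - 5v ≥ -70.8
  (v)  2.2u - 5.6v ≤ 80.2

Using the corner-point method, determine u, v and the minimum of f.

u = 0, v = 14.16, minimum f = -113.28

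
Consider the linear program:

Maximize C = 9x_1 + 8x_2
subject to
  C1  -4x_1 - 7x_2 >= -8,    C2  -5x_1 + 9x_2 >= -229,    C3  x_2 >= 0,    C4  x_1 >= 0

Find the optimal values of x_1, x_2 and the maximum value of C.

Extreme points and C = 9x_1 + 8x_2:
  (2, 0) → C = 18
  (0, 8/7) → C = 64/7
  (0, 0) → C = 0

The binding constraints are -4x_1 - 7x_2 = -8 and x_2 = 0.
Solving simultaneously gives x_1 = 2, x_2 = 0.

x_1 = 2, x_2 = 0, maximum C = 18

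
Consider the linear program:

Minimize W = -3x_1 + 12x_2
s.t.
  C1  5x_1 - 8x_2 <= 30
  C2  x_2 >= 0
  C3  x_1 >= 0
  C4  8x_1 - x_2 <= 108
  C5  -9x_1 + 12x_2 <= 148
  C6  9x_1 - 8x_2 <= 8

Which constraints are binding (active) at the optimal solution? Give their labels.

Corner points and W = -3x_1 + 12x_2:
  (0, 0) → W = 0
  (8/9, 0) → W = -8/3
  (0, 37/3) → W = 148
  (1444/87, 2156/87) → W = 7180/29
  (856/55, 908/55) → W = 8328/55

The minimum is at (8/9, 0). Substituting into each constraint, equality holds for C2 and C6; the remaining constraints have slack.

C2 and C6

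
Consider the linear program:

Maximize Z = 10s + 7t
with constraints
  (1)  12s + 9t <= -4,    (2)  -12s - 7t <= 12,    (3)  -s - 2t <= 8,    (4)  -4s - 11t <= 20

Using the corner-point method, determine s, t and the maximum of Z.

s = 17/12, t = -7/3, maximum Z = -13/6

Extreme points and Z = 10s + 7t:
  (-10/3, 4) → Z = -16/3
  (17/12, -7/3) → Z = -13/6
  (1/13, -24/13) → Z = -158/13

The optimum lies where 12s + 9t = -4 and -4s - 11t = 20.
Solving simultaneously gives s = 17/12, t = -7/3.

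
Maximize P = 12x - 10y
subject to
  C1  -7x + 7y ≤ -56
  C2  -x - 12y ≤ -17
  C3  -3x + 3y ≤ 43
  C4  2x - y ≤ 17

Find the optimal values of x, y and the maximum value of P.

x = 221/25, y = 17/25, maximum P = 2482/25

At the optimal vertex, -x - 12y = -17 and 2x - y = 17.
Solving simultaneously gives x = 221/25, y = 17/25.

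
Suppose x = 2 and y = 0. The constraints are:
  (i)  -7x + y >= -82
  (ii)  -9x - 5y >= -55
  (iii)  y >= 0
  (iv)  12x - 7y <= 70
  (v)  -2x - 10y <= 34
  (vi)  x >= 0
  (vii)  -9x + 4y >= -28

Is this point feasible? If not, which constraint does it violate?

(i): -14 ≥ -82 ✓
(ii): -18 ≥ -55 ✓
(iii): 0 ≥ 0 ✓
(iv): 24 ≤ 70 ✓
(v): -4 ≤ 34 ✓
(vi): 2 ≥ 0 ✓
(vii): -18 ≥ -28 ✓

feasible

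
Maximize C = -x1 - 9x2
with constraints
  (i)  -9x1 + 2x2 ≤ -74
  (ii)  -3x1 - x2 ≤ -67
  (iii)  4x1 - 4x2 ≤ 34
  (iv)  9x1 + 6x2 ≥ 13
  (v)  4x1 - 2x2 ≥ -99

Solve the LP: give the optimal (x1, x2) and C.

x1 = 151/8, x2 = 83/8, maximum C = -449/4

Extreme points and C = -x1 - 9x2:
  (208/15, 127/5) → C = -3637/15
  (173/5, 1187/10) → C = -11029/10
  (151/8, 83/8) → C = -449/4
The feasible region is unbounded (it extends along (1, 1), (1, 2)), but C strictly decreases along every unbounded feasible direction, so there is no improving ray and the maximum is attained at a vertex.

The optimum lies where -3x1 - x2 = -67 and 4x1 - 4x2 = 34.
Solving simultaneously gives x1 = 151/8, x2 = 83/8.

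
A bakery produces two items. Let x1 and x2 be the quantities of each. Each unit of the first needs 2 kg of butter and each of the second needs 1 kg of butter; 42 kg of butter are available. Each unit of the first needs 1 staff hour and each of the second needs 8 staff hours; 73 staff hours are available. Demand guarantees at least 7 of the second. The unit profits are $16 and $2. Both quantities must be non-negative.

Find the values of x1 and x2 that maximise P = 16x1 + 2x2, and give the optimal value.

x1 = 17, x2 = 7, maximum P = 286

Extreme points and P = 16x1 + 2x2:
  (0, 73/8) → P = 73/4
  (0, 7) → P = 14
  (17, 7) → P = 286

The binding constraints are x1 + 8x2 = 73 and x2 = 7.
Solving simultaneously gives x1 = 17, x2 = 7.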